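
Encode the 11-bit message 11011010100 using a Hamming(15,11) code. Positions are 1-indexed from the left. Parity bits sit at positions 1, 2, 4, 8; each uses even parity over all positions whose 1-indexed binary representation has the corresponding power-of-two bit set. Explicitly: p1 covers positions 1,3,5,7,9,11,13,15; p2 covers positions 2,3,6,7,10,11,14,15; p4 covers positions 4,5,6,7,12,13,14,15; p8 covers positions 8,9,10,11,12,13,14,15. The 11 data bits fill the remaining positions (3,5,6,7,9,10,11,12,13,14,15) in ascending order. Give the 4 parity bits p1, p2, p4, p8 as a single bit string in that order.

0111

Place data bits at non-power-of-two positions: b3=1, b5=1, b6=0, b7=1, b9=1, b10=0, b11=1, b12=0, b13=1, b14=0, b15=0.
p1 = XOR of data positions {3,5,7,9,11,13,15} = 1⊕1⊕1⊕1⊕1⊕1⊕0 = 0
p2 = XOR of data positions {3,6,7,10,11,14,15} = 1⊕0⊕1⊕0⊕1⊕0⊕0 = 1
p4 = XOR of data positions {5,6,7,12,13,14,15} = 1⊕0⊕1⊕0⊕1⊕0⊕0 = 1
p8 = XOR of data positions {9,10,11,12,13,14,15} = 1⊕0⊕1⊕0⊕1⊕0⊕0 = 1
Parity bits p1,p2,p4,p8 = 0111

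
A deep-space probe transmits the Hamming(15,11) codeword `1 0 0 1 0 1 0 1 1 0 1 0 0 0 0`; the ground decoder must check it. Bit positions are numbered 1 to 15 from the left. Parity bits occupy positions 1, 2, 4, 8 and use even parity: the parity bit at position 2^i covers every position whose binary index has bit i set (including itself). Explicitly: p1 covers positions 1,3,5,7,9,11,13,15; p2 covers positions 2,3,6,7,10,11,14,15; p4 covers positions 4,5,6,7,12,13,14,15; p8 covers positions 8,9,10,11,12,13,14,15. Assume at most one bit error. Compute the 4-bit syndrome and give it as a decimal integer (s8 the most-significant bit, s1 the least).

s1: b1⊕b3⊕b5⊕b7⊕b9⊕b11⊕b13⊕b15 = 1⊕0⊕0⊕0⊕1⊕1⊕0⊕0 = 1
s2: b2⊕b3⊕b6⊕b7⊕b10⊕b11⊕b14⊕b15 = 0⊕0⊕1⊕0⊕0⊕1⊕0⊕0 = 0
s4: b4⊕b5⊕b6⊕b7⊕b12⊕b13⊕b14⊕b15 = 1⊕0⊕1⊕0⊕0⊕0⊕0⊕0 = 0
s8: b8⊕b9⊕b10⊕b11⊕b12⊕b13⊕b14⊕b15 = 1⊕1⊕0⊕1⊕0⊕0⊕0⊕0 = 1
Syndrome (s8...s1) = 1001 → position 9.

9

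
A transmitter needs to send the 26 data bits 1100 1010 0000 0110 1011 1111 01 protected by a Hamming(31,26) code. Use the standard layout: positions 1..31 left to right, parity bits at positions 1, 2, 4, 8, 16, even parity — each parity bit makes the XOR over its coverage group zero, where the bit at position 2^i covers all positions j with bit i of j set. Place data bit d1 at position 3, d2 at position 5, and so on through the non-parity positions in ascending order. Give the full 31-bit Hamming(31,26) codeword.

Place data bits at non-power-of-two positions: b3=1, b5=1, b6=0, b7=0, b9=1, b10=0, b11=1, b12=0, b13=0, b14=0, b15=0, b17=0, b18=0, b19=1, b20=1, b21=0, b22=1, b23=0, b24=1, b25=1, b26=1, b27=1, b28=1, b29=1, b30=0, b31=1.
p1 = XOR of data positions {3,5,7,9,11,13,15,17,19,21,23,25,27,29,31} = 1⊕1⊕0⊕1⊕1⊕0⊕0⊕0⊕1⊕0⊕0⊕1⊕1⊕1⊕1 = 1
p2 = XOR of data positions {3,6,7,10,11,14,15,18,19,22,23,26,27,30,31} = 1⊕0⊕0⊕0⊕1⊕0⊕0⊕0⊕1⊕1⊕0⊕1⊕1⊕0⊕1 = 1
p4 = XOR of data positions {5,6,7,12,13,14,15,20,21,22,23,28,29,30,31} = 1⊕0⊕0⊕0⊕0⊕0⊕0⊕1⊕0⊕1⊕0⊕1⊕1⊕0⊕1 = 0
p8 = XOR of data positions {9,10,11,12,13,14,15,24,25,26,27,28,29,30,31} = 1⊕0⊕1⊕0⊕0⊕0⊕0⊕1⊕1⊕1⊕1⊕1⊕1⊕0⊕1 = 1
p16 = XOR of data positions {17,18,19,20,21,22,23,24,25,26,27,28,29,30,31} = 0⊕0⊕1⊕1⊕0⊕1⊕0⊕1⊕1⊕1⊕1⊕1⊕1⊕0⊕1 = 0
Codeword b1..b31 = 1110100110100000001101011111101

1110100110100000001101011111101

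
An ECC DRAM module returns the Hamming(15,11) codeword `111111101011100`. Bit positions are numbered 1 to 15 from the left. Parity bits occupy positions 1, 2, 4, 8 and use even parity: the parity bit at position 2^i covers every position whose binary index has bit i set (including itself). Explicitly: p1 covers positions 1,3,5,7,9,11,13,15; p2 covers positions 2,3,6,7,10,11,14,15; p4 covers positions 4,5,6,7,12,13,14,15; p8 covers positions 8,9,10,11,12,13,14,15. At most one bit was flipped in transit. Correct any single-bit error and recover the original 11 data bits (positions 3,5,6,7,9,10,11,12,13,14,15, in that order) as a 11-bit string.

s1: b1⊕b3⊕b5⊕b7⊕b9⊕b11⊕b13⊕b15 = 1⊕1⊕1⊕1⊕1⊕1⊕1⊕0 = 1
s2: b2⊕b3⊕b6⊕b7⊕b10⊕b11⊕b14⊕b15 = 1⊕1⊕1⊕1⊕0⊕1⊕0⊕0 = 1
s4: b4⊕b5⊕b6⊕b7⊕b12⊕b13⊕b14⊕b15 = 1⊕1⊕1⊕1⊕1⊕1⊕0⊕0 = 0
s8: b8⊕b9⊕b10⊕b11⊕b12⊕b13⊕b14⊕b15 = 0⊕1⊕0⊕1⊕1⊕1⊕0⊕0 = 0
Syndrome (s8...s1) = 0011 → position 3.
Flip bit 3: corrected codeword = 110111101011100
Data bits at positions 3,5,6,7,9,10,11,12,13,14,15: 01111011100

01111011100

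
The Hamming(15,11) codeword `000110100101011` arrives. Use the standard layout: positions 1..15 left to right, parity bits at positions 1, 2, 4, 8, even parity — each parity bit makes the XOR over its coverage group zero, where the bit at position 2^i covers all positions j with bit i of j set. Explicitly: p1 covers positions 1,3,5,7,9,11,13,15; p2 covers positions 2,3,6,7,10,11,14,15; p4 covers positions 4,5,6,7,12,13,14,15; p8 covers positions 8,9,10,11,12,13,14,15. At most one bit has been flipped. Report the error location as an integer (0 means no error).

1

s1: b1⊕b3⊕b5⊕b7⊕b9⊕b11⊕b13⊕b15 = 0⊕0⊕1⊕1⊕0⊕0⊕0⊕1 = 1
s2: b2⊕b3⊕b6⊕b7⊕b10⊕b11⊕b14⊕b15 = 0⊕0⊕0⊕1⊕1⊕0⊕1⊕1 = 0
s4: b4⊕b5⊕b6⊕b7⊕b12⊕b13⊕b14⊕b15 = 1⊕1⊕0⊕1⊕1⊕0⊕1⊕1 = 0
s8: b8⊕b9⊕b10⊕b11⊕b12⊕b13⊕b14⊕b15 = 0⊕0⊕1⊕0⊕1⊕0⊕1⊕1 = 0
Syndrome (s8...s1) = 0001 → position 1.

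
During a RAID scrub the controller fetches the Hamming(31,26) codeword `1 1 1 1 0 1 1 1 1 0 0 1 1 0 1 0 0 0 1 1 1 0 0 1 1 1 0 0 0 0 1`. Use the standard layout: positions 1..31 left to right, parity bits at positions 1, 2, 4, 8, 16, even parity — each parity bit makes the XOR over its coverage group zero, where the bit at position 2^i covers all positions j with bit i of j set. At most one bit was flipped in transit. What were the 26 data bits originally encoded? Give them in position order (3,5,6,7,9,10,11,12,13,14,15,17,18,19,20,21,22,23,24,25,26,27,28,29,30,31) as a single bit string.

s1: b1⊕b3⊕b5⊕b7⊕b9⊕b11⊕b13⊕b15⊕b17⊕b19⊕b21⊕b23⊕b25⊕b27⊕b29⊕b31 = 1⊕1⊕0⊕1⊕1⊕0⊕1⊕1⊕0⊕1⊕1⊕0⊕1⊕0⊕0⊕1 = 0
s2: b2⊕b3⊕b6⊕b7⊕b10⊕b11⊕b14⊕b15⊕b18⊕b19⊕b22⊕b23⊕b26⊕b27⊕b30⊕b31 = 1⊕1⊕1⊕1⊕0⊕0⊕0⊕1⊕0⊕1⊕0⊕0⊕1⊕0⊕0⊕1 = 0
s4: b4⊕b5⊕b6⊕b7⊕b12⊕b13⊕b14⊕b15⊕b20⊕b21⊕b22⊕b23⊕b28⊕b29⊕b30⊕b31 = 1⊕0⊕1⊕1⊕1⊕1⊕0⊕1⊕1⊕1⊕0⊕0⊕0⊕0⊕0⊕1 = 1
s8: b8⊕b9⊕b10⊕b11⊕b12⊕b13⊕b14⊕b15⊕b24⊕b25⊕b26⊕b27⊕b28⊕b29⊕b30⊕b31 = 1⊕1⊕0⊕0⊕1⊕1⊕0⊕1⊕1⊕1⊕1⊕0⊕0⊕0⊕0⊕1 = 1
s16: b16⊕b17⊕b18⊕b19⊕b20⊕b21⊕b22⊕b23⊕b24⊕b25⊕b26⊕b27⊕b28⊕b29⊕b30⊕b31 = 0⊕0⊕0⊕1⊕1⊕1⊕0⊕0⊕1⊕1⊕1⊕0⊕0⊕0⊕0⊕1 = 1
Syndrome (s16...s1) = 11100 → position 28.
Flip bit 28: corrected codeword = 1111011110011010001110011101001
Data bits at positions 3,5,6,7,9,10,11,12,13,14,15,17,18,19,20,21,22,23,24,25,26,27,28,29,30,31: 10111001101001110011101001

10111001101001110011101001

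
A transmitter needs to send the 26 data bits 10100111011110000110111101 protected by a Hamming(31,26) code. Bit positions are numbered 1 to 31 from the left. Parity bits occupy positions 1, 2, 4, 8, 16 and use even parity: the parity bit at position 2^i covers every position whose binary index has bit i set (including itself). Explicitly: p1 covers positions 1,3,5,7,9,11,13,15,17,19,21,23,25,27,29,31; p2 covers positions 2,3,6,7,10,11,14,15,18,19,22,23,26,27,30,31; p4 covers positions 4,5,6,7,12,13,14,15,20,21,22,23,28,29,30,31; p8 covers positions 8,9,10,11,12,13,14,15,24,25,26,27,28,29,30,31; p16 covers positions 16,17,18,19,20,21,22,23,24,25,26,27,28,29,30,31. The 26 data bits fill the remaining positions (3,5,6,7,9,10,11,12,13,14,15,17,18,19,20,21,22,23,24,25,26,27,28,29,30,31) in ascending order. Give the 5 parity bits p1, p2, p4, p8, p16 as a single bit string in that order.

Place data bits at non-power-of-two positions: b3=1, b5=0, b6=1, b7=0, b9=0, b10=1, b11=1, b12=1, b13=0, b14=1, b15=1, b17=1, b18=1, b19=0, b20=0, b21=0, b22=0, b23=1, b24=1, b25=0, b26=1, b27=1, b28=1, b29=1, b30=0, b31=1.
p1 = XOR of data positions {3,5,7,9,11,13,15,17,19,21,23,25,27,29,31} = 1⊕0⊕0⊕0⊕1⊕0⊕1⊕1⊕0⊕0⊕1⊕0⊕1⊕1⊕1 = 0
p2 = XOR of data positions {3,6,7,10,11,14,15,18,19,22,23,26,27,30,31} = 1⊕1⊕0⊕1⊕1⊕1⊕1⊕1⊕0⊕0⊕1⊕1⊕1⊕0⊕1 = 1
p4 = XOR of data positions {5,6,7,12,13,14,15,20,21,22,23,28,29,30,31} = 0⊕1⊕0⊕1⊕0⊕1⊕1⊕0⊕0⊕0⊕1⊕1⊕1⊕0⊕1 = 0
p8 = XOR of data positions {9,10,11,12,13,14,15,24,25,26,27,28,29,30,31} = 0⊕1⊕1⊕1⊕0⊕1⊕1⊕1⊕0⊕1⊕1⊕1⊕1⊕0⊕1 = 1
p16 = XOR of data positions {17,18,19,20,21,22,23,24,25,26,27,28,29,30,31} = 1⊕1⊕0⊕0⊕0⊕0⊕1⊕1⊕0⊕1⊕1⊕1⊕1⊕0⊕1 = 1
Parity bits p1,p2,p4,p8,p16 = 01011

01011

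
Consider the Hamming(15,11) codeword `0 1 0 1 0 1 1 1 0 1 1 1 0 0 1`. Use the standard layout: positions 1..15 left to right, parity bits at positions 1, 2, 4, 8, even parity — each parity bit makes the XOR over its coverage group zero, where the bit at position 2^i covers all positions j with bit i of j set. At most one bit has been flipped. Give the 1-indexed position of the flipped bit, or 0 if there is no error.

s1: b1⊕b3⊕b5⊕b7⊕b9⊕b11⊕b13⊕b15 = 0⊕0⊕0⊕1⊕0⊕1⊕0⊕1 = 1
s2: b2⊕b3⊕b6⊕b7⊕b10⊕b11⊕b14⊕b15 = 1⊕0⊕1⊕1⊕1⊕1⊕0⊕1 = 0
s4: b4⊕b5⊕b6⊕b7⊕b12⊕b13⊕b14⊕b15 = 1⊕0⊕1⊕1⊕1⊕0⊕0⊕1 = 1
s8: b8⊕b9⊕b10⊕b11⊕b12⊕b13⊕b14⊕b15 = 1⊕0⊕1⊕1⊕1⊕0⊕0⊕1 = 1
Syndrome (s8...s1) = 1101 → position 13.

13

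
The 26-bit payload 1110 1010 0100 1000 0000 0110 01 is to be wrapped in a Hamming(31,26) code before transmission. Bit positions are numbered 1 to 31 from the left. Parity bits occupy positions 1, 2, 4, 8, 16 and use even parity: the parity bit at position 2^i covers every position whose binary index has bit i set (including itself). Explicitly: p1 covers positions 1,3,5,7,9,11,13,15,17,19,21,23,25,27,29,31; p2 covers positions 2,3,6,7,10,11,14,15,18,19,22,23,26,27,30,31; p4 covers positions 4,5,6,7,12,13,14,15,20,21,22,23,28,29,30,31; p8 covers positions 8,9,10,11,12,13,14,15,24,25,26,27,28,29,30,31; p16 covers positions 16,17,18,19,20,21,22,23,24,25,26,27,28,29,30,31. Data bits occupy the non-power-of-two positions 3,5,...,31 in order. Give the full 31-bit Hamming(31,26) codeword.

0111110010100100010000000011001

Place data bits at non-power-of-two positions: b3=1, b5=1, b6=1, b7=0, b9=1, b10=0, b11=1, b12=0, b13=0, b14=1, b15=0, b17=0, b18=1, b19=0, b20=0, b21=0, b22=0, b23=0, b24=0, b25=0, b26=0, b27=1, b28=1, b29=0, b30=0, b31=1.
p1 = XOR of data positions {3,5,7,9,11,13,15,17,19,21,23,25,27,29,31} = 1⊕1⊕0⊕1⊕1⊕0⊕0⊕0⊕0⊕0⊕0⊕0⊕1⊕0⊕1 = 0
p2 = XOR of data positions {3,6,7,10,11,14,15,18,19,22,23,26,27,30,31} = 1⊕1⊕0⊕0⊕1⊕1⊕0⊕1⊕0⊕0⊕0⊕0⊕1⊕0⊕1 = 1
p4 = XOR of data positions {5,6,7,12,13,14,15,20,21,22,23,28,29,30,31} = 1⊕1⊕0⊕0⊕0⊕1⊕0⊕0⊕0⊕0⊕0⊕1⊕0⊕0⊕1 = 1
p8 = XOR of data positions {9,10,11,12,13,14,15,24,25,26,27,28,29,30,31} = 1⊕0⊕1⊕0⊕0⊕1⊕0⊕0⊕0⊕0⊕1⊕1⊕0⊕0⊕1 = 0
p16 = XOR of data positions {17,18,19,20,21,22,23,24,25,26,27,28,29,30,31} = 0⊕1⊕0⊕0⊕0⊕0⊕0⊕0⊕0⊕0⊕1⊕1⊕0⊕0⊕1 = 0
Codeword b1..b31 = 0111110010100100010000000011001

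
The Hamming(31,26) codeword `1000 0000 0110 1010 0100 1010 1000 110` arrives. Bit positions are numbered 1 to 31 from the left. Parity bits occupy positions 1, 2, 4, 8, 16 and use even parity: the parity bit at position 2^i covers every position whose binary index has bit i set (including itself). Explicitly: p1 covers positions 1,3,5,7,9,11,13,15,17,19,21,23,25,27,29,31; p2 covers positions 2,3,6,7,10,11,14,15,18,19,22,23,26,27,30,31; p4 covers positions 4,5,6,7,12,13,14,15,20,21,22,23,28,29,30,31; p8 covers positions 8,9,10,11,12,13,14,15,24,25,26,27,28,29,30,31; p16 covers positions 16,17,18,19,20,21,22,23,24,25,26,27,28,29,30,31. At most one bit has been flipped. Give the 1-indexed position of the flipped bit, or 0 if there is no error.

8

s1: b1⊕b3⊕b5⊕b7⊕b9⊕b11⊕b13⊕b15⊕b17⊕b19⊕b21⊕b23⊕b25⊕b27⊕b29⊕b31 = 1⊕0⊕0⊕0⊕0⊕1⊕1⊕1⊕0⊕0⊕1⊕1⊕1⊕0⊕1⊕0 = 0
s2: b2⊕b3⊕b6⊕b7⊕b10⊕b11⊕b14⊕b15⊕b18⊕b19⊕b22⊕b23⊕b26⊕b27⊕b30⊕b31 = 0⊕0⊕0⊕0⊕1⊕1⊕0⊕1⊕1⊕0⊕0⊕1⊕0⊕0⊕1⊕0 = 0
s4: b4⊕b5⊕b6⊕b7⊕b12⊕b13⊕b14⊕b15⊕b20⊕b21⊕b22⊕b23⊕b28⊕b29⊕b30⊕b31 = 0⊕0⊕0⊕0⊕0⊕1⊕0⊕1⊕0⊕1⊕0⊕1⊕0⊕1⊕1⊕0 = 0
s8: b8⊕b9⊕b10⊕b11⊕b12⊕b13⊕b14⊕b15⊕b24⊕b25⊕b26⊕b27⊕b28⊕b29⊕b30⊕b31 = 0⊕0⊕1⊕1⊕0⊕1⊕0⊕1⊕0⊕1⊕0⊕0⊕0⊕1⊕1⊕0 = 1
s16: b16⊕b17⊕b18⊕b19⊕b20⊕b21⊕b22⊕b23⊕b24⊕b25⊕b26⊕b27⊕b28⊕b29⊕b30⊕b31 = 0⊕0⊕1⊕0⊕0⊕1⊕0⊕1⊕0⊕1⊕0⊕0⊕0⊕1⊕1⊕0 = 0
Syndrome (s16...s1) = 01000 → position 8.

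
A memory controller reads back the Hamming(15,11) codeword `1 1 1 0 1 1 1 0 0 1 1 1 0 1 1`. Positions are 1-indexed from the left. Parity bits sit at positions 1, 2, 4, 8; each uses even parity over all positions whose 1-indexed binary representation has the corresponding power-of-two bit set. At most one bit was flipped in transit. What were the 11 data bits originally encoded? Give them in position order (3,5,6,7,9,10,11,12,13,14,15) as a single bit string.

s1: b1⊕b3⊕b5⊕b7⊕b9⊕b11⊕b13⊕b15 = 1⊕1⊕1⊕1⊕0⊕1⊕0⊕1 = 0
s2: b2⊕b3⊕b6⊕b7⊕b10⊕b11⊕b14⊕b15 = 1⊕1⊕1⊕1⊕1⊕1⊕1⊕1 = 0
s4: b4⊕b5⊕b6⊕b7⊕b12⊕b13⊕b14⊕b15 = 0⊕1⊕1⊕1⊕1⊕0⊕1⊕1 = 0
s8: b8⊕b9⊕b10⊕b11⊕b12⊕b13⊕b14⊕b15 = 0⊕0⊕1⊕1⊕1⊕0⊕1⊕1 = 1
Syndrome (s8...s1) = 1000 → position 8.
Flip bit 8: corrected codeword = 111011110111011
Data bits at positions 3,5,6,7,9,10,11,12,13,14,15: 11110111011

11110111011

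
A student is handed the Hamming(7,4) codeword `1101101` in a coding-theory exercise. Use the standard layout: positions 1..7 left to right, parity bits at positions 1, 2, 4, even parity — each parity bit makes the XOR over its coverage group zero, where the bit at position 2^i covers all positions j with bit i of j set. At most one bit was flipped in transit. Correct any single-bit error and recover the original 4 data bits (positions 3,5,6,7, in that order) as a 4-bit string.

s1: b1⊕b3⊕b5⊕b7 = 1⊕0⊕1⊕1 = 1
s2: b2⊕b3⊕b6⊕b7 = 1⊕0⊕0⊕1 = 0
s4: b4⊕b5⊕b6⊕b7 = 1⊕1⊕0⊕1 = 1
Syndrome (s4...s1) = 101 → position 5.
Flip bit 5: corrected codeword = 1101001
Data bits at positions 3,5,6,7: 0001

0001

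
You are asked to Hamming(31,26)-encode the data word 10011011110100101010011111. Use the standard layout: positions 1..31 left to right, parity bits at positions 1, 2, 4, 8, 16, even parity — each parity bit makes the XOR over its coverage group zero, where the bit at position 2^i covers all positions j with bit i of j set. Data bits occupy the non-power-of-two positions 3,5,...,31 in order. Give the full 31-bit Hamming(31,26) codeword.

Place data bits at non-power-of-two positions: b3=1, b5=0, b6=0, b7=1, b9=1, b10=0, b11=1, b12=1, b13=1, b14=1, b15=0, b17=1, b18=0, b19=0, b20=1, b21=0, b22=1, b23=0, b24=1, b25=0, b26=0, b27=1, b28=1, b29=1, b30=1, b31=1.
p1 = XOR of data positions {3,5,7,9,11,13,15,17,19,21,23,25,27,29,31} = 1⊕0⊕1⊕1⊕1⊕1⊕0⊕1⊕0⊕0⊕0⊕0⊕1⊕1⊕1 = 1
p2 = XOR of data positions {3,6,7,10,11,14,15,18,19,22,23,26,27,30,31} = 1⊕0⊕1⊕0⊕1⊕1⊕0⊕0⊕0⊕1⊕0⊕0⊕1⊕1⊕1 = 0
p4 = XOR of data positions {5,6,7,12,13,14,15,20,21,22,23,28,29,30,31} = 0⊕0⊕1⊕1⊕1⊕1⊕0⊕1⊕0⊕1⊕0⊕1⊕1⊕1⊕1 = 0
p8 = XOR of data positions {9,10,11,12,13,14,15,24,25,26,27,28,29,30,31} = 1⊕0⊕1⊕1⊕1⊕1⊕0⊕1⊕0⊕0⊕1⊕1⊕1⊕1⊕1 = 1
p16 = XOR of data positions {17,18,19,20,21,22,23,24,25,26,27,28,29,30,31} = 1⊕0⊕0⊕1⊕0⊕1⊕0⊕1⊕0⊕0⊕1⊕1⊕1⊕1⊕1 = 1
Codeword b1..b31 = 1010001110111101100101010011111

1010001110111101100101010011111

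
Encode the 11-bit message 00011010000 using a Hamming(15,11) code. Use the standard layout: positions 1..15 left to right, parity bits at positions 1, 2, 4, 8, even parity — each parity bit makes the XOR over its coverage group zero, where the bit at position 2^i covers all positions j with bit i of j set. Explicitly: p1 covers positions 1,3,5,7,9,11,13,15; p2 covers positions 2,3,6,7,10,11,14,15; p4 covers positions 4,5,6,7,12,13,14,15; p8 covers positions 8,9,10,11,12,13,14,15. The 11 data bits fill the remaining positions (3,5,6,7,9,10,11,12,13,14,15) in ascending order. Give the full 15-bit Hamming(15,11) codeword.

100100101010000

Place data bits at non-power-of-two positions: b3=0, b5=0, b6=0, b7=1, b9=1, b10=0, b11=1, b12=0, b13=0, b14=0, b15=0.
p1 = XOR of data positions {3,5,7,9,11,13,15} = 0⊕0⊕1⊕1⊕1⊕0⊕0 = 1
p2 = XOR of data positions {3,6,7,10,11,14,15} = 0⊕0⊕1⊕0⊕1⊕0⊕0 = 0
p4 = XOR of data positions {5,6,7,12,13,14,15} = 0⊕0⊕1⊕0⊕0⊕0⊕0 = 1
p8 = XOR of data positions {9,10,11,12,13,14,15} = 1⊕0⊕1⊕0⊕0⊕0⊕0 = 0
Codeword b1..b15 = 100100101010000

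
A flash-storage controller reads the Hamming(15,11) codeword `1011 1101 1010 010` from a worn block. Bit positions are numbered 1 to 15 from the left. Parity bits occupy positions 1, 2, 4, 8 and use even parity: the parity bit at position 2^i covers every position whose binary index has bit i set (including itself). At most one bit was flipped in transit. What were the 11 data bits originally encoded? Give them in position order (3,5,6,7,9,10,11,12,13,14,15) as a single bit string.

s1: b1⊕b3⊕b5⊕b7⊕b9⊕b11⊕b13⊕b15 = 1⊕1⊕1⊕0⊕1⊕1⊕0⊕0 = 1
s2: b2⊕b3⊕b6⊕b7⊕b10⊕b11⊕b14⊕b15 = 0⊕1⊕1⊕0⊕0⊕1⊕1⊕0 = 0
s4: b4⊕b5⊕b6⊕b7⊕b12⊕b13⊕b14⊕b15 = 1⊕1⊕1⊕0⊕0⊕0⊕1⊕0 = 0
s8: b8⊕b9⊕b10⊕b11⊕b12⊕b13⊕b14⊕b15 = 1⊕1⊕0⊕1⊕0⊕0⊕1⊕0 = 0
Syndrome (s8...s1) = 0001 → position 1.
Flip bit 1: corrected codeword = 001111011010010
Data bits at positions 3,5,6,7,9,10,11,12,13,14,15: 11101010010

11101010010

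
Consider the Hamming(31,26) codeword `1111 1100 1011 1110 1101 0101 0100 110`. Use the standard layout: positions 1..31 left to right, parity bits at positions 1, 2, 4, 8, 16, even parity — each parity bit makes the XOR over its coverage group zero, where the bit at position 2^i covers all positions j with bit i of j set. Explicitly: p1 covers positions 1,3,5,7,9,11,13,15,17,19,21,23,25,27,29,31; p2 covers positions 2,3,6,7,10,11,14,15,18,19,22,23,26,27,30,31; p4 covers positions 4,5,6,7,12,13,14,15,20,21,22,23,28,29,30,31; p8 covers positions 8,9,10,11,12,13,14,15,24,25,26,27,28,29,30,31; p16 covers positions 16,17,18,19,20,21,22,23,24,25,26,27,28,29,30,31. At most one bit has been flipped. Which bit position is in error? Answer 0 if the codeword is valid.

5

s1: b1⊕b3⊕b5⊕b7⊕b9⊕b11⊕b13⊕b15⊕b17⊕b19⊕b21⊕b23⊕b25⊕b27⊕b29⊕b31 = 1⊕1⊕1⊕0⊕1⊕1⊕1⊕1⊕1⊕0⊕0⊕0⊕0⊕0⊕1⊕0 = 1
s2: b2⊕b3⊕b6⊕b7⊕b10⊕b11⊕b14⊕b15⊕b18⊕b19⊕b22⊕b23⊕b26⊕b27⊕b30⊕b31 = 1⊕1⊕1⊕0⊕0⊕1⊕1⊕1⊕1⊕0⊕1⊕0⊕1⊕0⊕1⊕0 = 0
s4: b4⊕b5⊕b6⊕b7⊕b12⊕b13⊕b14⊕b15⊕b20⊕b21⊕b22⊕b23⊕b28⊕b29⊕b30⊕b31 = 1⊕1⊕1⊕0⊕1⊕1⊕1⊕1⊕1⊕0⊕1⊕0⊕0⊕1⊕1⊕0 = 1
s8: b8⊕b9⊕b10⊕b11⊕b12⊕b13⊕b14⊕b15⊕b24⊕b25⊕b26⊕b27⊕b28⊕b29⊕b30⊕b31 = 0⊕1⊕0⊕1⊕1⊕1⊕1⊕1⊕1⊕0⊕1⊕0⊕0⊕1⊕1⊕0 = 0
s16: b16⊕b17⊕b18⊕b19⊕b20⊕b21⊕b22⊕b23⊕b24⊕b25⊕b26⊕b27⊕b28⊕b29⊕b30⊕b31 = 0⊕1⊕1⊕0⊕1⊕0⊕1⊕0⊕1⊕0⊕1⊕0⊕0⊕1⊕1⊕0 = 0
Syndrome (s16...s1) = 00101 → position 5.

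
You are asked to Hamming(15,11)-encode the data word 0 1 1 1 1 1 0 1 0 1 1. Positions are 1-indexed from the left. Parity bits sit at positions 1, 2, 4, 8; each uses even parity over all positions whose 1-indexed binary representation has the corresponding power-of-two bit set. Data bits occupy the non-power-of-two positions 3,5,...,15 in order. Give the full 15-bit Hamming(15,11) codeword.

010011111101011

Place data bits at non-power-of-two positions: b3=0, b5=1, b6=1, b7=1, b9=1, b10=1, b11=0, b12=1, b13=0, b14=1, b15=1.
p1 = XOR of data positions {3,5,7,9,11,13,15} = 0⊕1⊕1⊕1⊕0⊕0⊕1 = 0
p2 = XOR of data positions {3,6,7,10,11,14,15} = 0⊕1⊕1⊕1⊕0⊕1⊕1 = 1
p4 = XOR of data positions {5,6,7,12,13,14,15} = 1⊕1⊕1⊕1⊕0⊕1⊕1 = 0
p8 = XOR of data positions {9,10,11,12,13,14,15} = 1⊕1⊕0⊕1⊕0⊕1⊕1 = 1
Codeword b1..b15 = 010011111101011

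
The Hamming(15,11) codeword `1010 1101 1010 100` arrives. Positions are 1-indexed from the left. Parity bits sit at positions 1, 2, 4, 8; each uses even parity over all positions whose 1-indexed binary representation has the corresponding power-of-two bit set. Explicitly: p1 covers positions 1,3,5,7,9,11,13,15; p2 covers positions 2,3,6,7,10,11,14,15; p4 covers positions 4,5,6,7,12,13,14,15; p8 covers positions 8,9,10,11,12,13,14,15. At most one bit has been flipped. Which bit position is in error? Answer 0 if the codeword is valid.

6

s1: b1⊕b3⊕b5⊕b7⊕b9⊕b11⊕b13⊕b15 = 1⊕1⊕1⊕0⊕1⊕1⊕1⊕0 = 0
s2: b2⊕b3⊕b6⊕b7⊕b10⊕b11⊕b14⊕b15 = 0⊕1⊕1⊕0⊕0⊕1⊕0⊕0 = 1
s4: b4⊕b5⊕b6⊕b7⊕b12⊕b13⊕b14⊕b15 = 0⊕1⊕1⊕0⊕0⊕1⊕0⊕0 = 1
s8: b8⊕b9⊕b10⊕b11⊕b12⊕b13⊕b14⊕b15 = 1⊕1⊕0⊕1⊕0⊕1⊕0⊕0 = 0
Syndrome (s8...s1) = 0110 → position 6.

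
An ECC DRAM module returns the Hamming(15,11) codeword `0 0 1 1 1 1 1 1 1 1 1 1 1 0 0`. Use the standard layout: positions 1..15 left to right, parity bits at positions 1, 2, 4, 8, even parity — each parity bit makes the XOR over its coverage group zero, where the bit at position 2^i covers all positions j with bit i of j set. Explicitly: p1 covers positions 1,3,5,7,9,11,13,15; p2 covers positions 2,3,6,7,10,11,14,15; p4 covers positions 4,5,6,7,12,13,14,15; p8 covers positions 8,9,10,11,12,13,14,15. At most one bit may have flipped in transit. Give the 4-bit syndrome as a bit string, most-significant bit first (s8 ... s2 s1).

0010

s1: b1⊕b3⊕b5⊕b7⊕b9⊕b11⊕b13⊕b15 = 0⊕1⊕1⊕1⊕1⊕1⊕1⊕0 = 0
s2: b2⊕b3⊕b6⊕b7⊕b10⊕b11⊕b14⊕b15 = 0⊕1⊕1⊕1⊕1⊕1⊕0⊕0 = 1
s4: b4⊕b5⊕b6⊕b7⊕b12⊕b13⊕b14⊕b15 = 1⊕1⊕1⊕1⊕1⊕1⊕0⊕0 = 0
s8: b8⊕b9⊕b10⊕b11⊕b12⊕b13⊕b14⊕b15 = 1⊕1⊕1⊕1⊕1⊕1⊕0⊕0 = 0
Syndrome (s8...s1) = 0010 → position 2.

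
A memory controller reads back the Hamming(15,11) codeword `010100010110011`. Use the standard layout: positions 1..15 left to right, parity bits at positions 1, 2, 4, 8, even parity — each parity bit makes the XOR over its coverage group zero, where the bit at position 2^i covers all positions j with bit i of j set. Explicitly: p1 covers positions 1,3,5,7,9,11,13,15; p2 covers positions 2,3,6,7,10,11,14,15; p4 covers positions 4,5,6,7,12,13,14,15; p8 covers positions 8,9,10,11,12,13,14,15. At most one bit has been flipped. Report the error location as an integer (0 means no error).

s1: b1⊕b3⊕b5⊕b7⊕b9⊕b11⊕b13⊕b15 = 0⊕0⊕0⊕0⊕0⊕1⊕0⊕1 = 0
s2: b2⊕b3⊕b6⊕b7⊕b10⊕b11⊕b14⊕b15 = 1⊕0⊕0⊕0⊕1⊕1⊕1⊕1 = 1
s4: b4⊕b5⊕b6⊕b7⊕b12⊕b13⊕b14⊕b15 = 1⊕0⊕0⊕0⊕0⊕0⊕1⊕1 = 1
s8: b8⊕b9⊕b10⊕b11⊕b12⊕b13⊕b14⊕b15 = 1⊕0⊕1⊕1⊕0⊕0⊕1⊕1 = 1
Syndrome (s8...s1) = 1110 → position 14.

14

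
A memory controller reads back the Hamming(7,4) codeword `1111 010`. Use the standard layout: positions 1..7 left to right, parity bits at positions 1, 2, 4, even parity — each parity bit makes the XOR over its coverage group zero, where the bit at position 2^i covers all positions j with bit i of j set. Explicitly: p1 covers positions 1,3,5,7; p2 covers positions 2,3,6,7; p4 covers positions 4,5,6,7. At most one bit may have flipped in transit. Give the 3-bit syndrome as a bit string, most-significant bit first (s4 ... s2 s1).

010

s1: b1⊕b3⊕b5⊕b7 = 1⊕1⊕0⊕0 = 0
s2: b2⊕b3⊕b6⊕b7 = 1⊕1⊕1⊕0 = 1
s4: b4⊕b5⊕b6⊕b7 = 1⊕0⊕1⊕0 = 0
Syndrome (s4...s1) = 010 → position 2.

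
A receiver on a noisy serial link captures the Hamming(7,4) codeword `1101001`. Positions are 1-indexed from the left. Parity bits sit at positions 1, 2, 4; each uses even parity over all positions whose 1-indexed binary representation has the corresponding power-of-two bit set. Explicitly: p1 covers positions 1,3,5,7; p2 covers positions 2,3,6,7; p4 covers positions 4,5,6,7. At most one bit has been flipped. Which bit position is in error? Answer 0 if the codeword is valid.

s1: b1⊕b3⊕b5⊕b7 = 1⊕0⊕0⊕1 = 0
s2: b2⊕b3⊕b6⊕b7 = 1⊕0⊕0⊕1 = 0
s4: b4⊕b5⊕b6⊕b7 = 1⊕0⊕0⊕1 = 0
Syndrome (s4...s1) = 000 → position 0 (no error).

0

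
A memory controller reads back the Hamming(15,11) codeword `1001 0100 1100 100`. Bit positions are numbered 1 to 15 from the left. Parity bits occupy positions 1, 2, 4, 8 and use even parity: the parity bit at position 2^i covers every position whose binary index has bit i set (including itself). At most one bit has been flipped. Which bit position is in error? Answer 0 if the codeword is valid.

13

s1: b1⊕b3⊕b5⊕b7⊕b9⊕b11⊕b13⊕b15 = 1⊕0⊕0⊕0⊕1⊕0⊕1⊕0 = 1
s2: b2⊕b3⊕b6⊕b7⊕b10⊕b11⊕b14⊕b15 = 0⊕0⊕1⊕0⊕1⊕0⊕0⊕0 = 0
s4: b4⊕b5⊕b6⊕b7⊕b12⊕b13⊕b14⊕b15 = 1⊕0⊕1⊕0⊕0⊕1⊕0⊕0 = 1
s8: b8⊕b9⊕b10⊕b11⊕b12⊕b13⊕b14⊕b15 = 0⊕1⊕1⊕0⊕0⊕1⊕0⊕0 = 1
Syndrome (s8...s1) = 1101 → position 13.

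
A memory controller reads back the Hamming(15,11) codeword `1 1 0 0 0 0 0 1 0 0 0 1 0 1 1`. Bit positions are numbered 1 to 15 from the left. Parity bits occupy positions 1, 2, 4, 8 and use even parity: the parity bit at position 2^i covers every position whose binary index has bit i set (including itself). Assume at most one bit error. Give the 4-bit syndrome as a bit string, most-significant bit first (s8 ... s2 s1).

s1: b1⊕b3⊕b5⊕b7⊕b9⊕b11⊕b13⊕b15 = 1⊕0⊕0⊕0⊕0⊕0⊕0⊕1 = 0
s2: b2⊕b3⊕b6⊕b7⊕b10⊕b11⊕b14⊕b15 = 1⊕0⊕0⊕0⊕0⊕0⊕1⊕1 = 1
s4: b4⊕b5⊕b6⊕b7⊕b12⊕b13⊕b14⊕b15 = 0⊕0⊕0⊕0⊕1⊕0⊕1⊕1 = 1
s8: b8⊕b9⊕b10⊕b11⊕b12⊕b13⊕b14⊕b15 = 1⊕0⊕0⊕0⊕1⊕0⊕1⊕1 = 0
Syndrome (s8...s1) = 0110 → position 6.

0110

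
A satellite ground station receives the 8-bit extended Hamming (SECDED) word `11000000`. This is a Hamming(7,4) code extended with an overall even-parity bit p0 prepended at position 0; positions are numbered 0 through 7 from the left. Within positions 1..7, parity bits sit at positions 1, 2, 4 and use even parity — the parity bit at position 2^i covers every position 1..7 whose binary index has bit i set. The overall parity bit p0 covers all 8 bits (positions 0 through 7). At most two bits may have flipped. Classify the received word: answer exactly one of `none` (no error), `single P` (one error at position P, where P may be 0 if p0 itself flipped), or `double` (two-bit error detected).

double

s1: b1⊕b3⊕b5⊕b7 = 1⊕0⊕0⊕0 = 1
s2: b2⊕b3⊕b6⊕b7 = 0⊕0⊕0⊕0 = 0
s4: b4⊕b5⊕b6⊕b7 = 0⊕0⊕0⊕0 = 0
Syndrome (s4...s1) = 001 → position 1.
Overall parity (XOR of all 8 bits, including p0): 1⊕1⊕0⊕0⊕0⊕0⊕0⊕0 = 0
Overall=0, syndrome position=1 → double-bit error detected (uncorrectable).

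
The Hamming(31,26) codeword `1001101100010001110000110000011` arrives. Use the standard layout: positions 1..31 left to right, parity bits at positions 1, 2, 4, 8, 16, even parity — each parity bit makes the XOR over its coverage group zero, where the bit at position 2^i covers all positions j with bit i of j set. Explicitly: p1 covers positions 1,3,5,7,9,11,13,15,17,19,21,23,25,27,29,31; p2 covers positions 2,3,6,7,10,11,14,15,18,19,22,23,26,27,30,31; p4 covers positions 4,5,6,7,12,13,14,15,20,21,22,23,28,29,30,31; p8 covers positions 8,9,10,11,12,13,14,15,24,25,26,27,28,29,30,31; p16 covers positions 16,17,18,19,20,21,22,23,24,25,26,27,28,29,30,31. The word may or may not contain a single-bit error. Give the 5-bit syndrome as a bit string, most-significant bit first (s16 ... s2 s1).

11110

s1: b1⊕b3⊕b5⊕b7⊕b9⊕b11⊕b13⊕b15⊕b17⊕b19⊕b21⊕b23⊕b25⊕b27⊕b29⊕b31 = 1⊕0⊕1⊕1⊕0⊕0⊕0⊕0⊕1⊕0⊕0⊕1⊕0⊕0⊕0⊕1 = 0
s2: b2⊕b3⊕b6⊕b7⊕b10⊕b11⊕b14⊕b15⊕b18⊕b19⊕b22⊕b23⊕b26⊕b27⊕b30⊕b31 = 0⊕0⊕0⊕1⊕0⊕0⊕0⊕0⊕1⊕0⊕0⊕1⊕0⊕0⊕1⊕1 = 1
s4: b4⊕b5⊕b6⊕b7⊕b12⊕b13⊕b14⊕b15⊕b20⊕b21⊕b22⊕b23⊕b28⊕b29⊕b30⊕b31 = 1⊕1⊕0⊕1⊕1⊕0⊕0⊕0⊕0⊕0⊕0⊕1⊕0⊕0⊕1⊕1 = 1
s8: b8⊕b9⊕b10⊕b11⊕b12⊕b13⊕b14⊕b15⊕b24⊕b25⊕b26⊕b27⊕b28⊕b29⊕b30⊕b31 = 1⊕0⊕0⊕0⊕1⊕0⊕0⊕0⊕1⊕0⊕0⊕0⊕0⊕0⊕1⊕1 = 1
s16: b16⊕b17⊕b18⊕b19⊕b20⊕b21⊕b22⊕b23⊕b24⊕b25⊕b26⊕b27⊕b28⊕b29⊕b30⊕b31 = 1⊕1⊕1⊕0⊕0⊕0⊕0⊕1⊕1⊕0⊕0⊕0⊕0⊕0⊕1⊕1 = 1
Syndrome (s16...s1) = 11110 → position 30.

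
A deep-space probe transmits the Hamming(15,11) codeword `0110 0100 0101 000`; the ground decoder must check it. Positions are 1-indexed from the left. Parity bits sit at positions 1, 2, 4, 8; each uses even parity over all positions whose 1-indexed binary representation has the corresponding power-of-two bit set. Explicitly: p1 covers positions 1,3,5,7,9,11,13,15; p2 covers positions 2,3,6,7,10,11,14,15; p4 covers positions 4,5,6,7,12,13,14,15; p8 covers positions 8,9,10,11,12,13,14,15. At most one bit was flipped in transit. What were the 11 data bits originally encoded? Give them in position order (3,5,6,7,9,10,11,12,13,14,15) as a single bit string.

10100101000

s1: b1⊕b3⊕b5⊕b7⊕b9⊕b11⊕b13⊕b15 = 0⊕1⊕0⊕0⊕0⊕0⊕0⊕0 = 1
s2: b2⊕b3⊕b6⊕b7⊕b10⊕b11⊕b14⊕b15 = 1⊕1⊕1⊕0⊕1⊕0⊕0⊕0 = 0
s4: b4⊕b5⊕b6⊕b7⊕b12⊕b13⊕b14⊕b15 = 0⊕0⊕1⊕0⊕1⊕0⊕0⊕0 = 0
s8: b8⊕b9⊕b10⊕b11⊕b12⊕b13⊕b14⊕b15 = 0⊕0⊕1⊕0⊕1⊕0⊕0⊕0 = 0
Syndrome (s8...s1) = 0001 → position 1.
Flip bit 1: corrected codeword = 111001000101000
Data bits at positions 3,5,6,7,9,10,11,12,13,14,15: 10100101000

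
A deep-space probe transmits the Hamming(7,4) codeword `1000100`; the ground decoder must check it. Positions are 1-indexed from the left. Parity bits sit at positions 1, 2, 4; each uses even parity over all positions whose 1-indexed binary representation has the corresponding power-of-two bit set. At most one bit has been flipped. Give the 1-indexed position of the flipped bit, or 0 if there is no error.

s1: b1⊕b3⊕b5⊕b7 = 1⊕0⊕1⊕0 = 0
s2: b2⊕b3⊕b6⊕b7 = 0⊕0⊕0⊕0 = 0
s4: b4⊕b5⊕b6⊕b7 = 0⊕1⊕0⊕0 = 1
Syndrome (s4...s1) = 100 → position 4.

4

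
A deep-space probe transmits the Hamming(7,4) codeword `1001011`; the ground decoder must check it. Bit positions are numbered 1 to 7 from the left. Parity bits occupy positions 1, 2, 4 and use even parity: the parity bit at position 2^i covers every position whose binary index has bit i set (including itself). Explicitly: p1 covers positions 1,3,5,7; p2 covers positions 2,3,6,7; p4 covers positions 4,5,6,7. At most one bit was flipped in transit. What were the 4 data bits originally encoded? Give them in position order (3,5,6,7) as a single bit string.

0011

s1: b1⊕b3⊕b5⊕b7 = 1⊕0⊕0⊕1 = 0
s2: b2⊕b3⊕b6⊕b7 = 0⊕0⊕1⊕1 = 0
s4: b4⊕b5⊕b6⊕b7 = 1⊕0⊕1⊕1 = 1
Syndrome (s4...s1) = 100 → position 4.
Flip bit 4: corrected codeword = 1000011
Data bits at positions 3,5,6,7: 0011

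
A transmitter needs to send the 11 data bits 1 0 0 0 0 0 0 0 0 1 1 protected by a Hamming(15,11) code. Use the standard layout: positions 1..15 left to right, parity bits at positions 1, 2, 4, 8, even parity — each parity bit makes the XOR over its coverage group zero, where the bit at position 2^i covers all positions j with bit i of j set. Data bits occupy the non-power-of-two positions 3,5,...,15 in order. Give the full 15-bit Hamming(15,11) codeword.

Place data bits at non-power-of-two positions: b3=1, b5=0, b6=0, b7=0, b9=0, b10=0, b11=0, b12=0, b13=0, b14=1, b15=1.
p1 = XOR of data positions {3,5,7,9,11,13,15} = 1⊕0⊕0⊕0⊕0⊕0⊕1 = 0
p2 = XOR of data positions {3,6,7,10,11,14,15} = 1⊕0⊕0⊕0⊕0⊕1⊕1 = 1
p4 = XOR of data positions {5,6,7,12,13,14,15} = 0⊕0⊕0⊕0⊕0⊕1⊕1 = 0
p8 = XOR of data positions {9,10,11,12,13,14,15} = 0⊕0⊕0⊕0⊕0⊕1⊕1 = 0
Codeword b1..b15 = 011000000000011

011000000000011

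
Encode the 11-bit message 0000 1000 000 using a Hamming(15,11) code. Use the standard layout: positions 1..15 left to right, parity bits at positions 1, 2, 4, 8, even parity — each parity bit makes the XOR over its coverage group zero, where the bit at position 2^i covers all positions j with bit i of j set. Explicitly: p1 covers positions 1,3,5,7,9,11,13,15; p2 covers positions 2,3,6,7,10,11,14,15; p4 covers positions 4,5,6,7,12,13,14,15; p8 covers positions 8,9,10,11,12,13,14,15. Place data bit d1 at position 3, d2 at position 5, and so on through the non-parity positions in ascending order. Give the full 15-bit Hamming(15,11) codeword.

Place data bits at non-power-of-two positions: b3=0, b5=0, b6=0, b7=0, b9=1, b10=0, b11=0, b12=0, b13=0, b14=0, b15=0.
p1 = XOR of data positions {3,5,7,9,11,13,15} = 0⊕0⊕0⊕1⊕0⊕0⊕0 = 1
p2 = XOR of data positions {3,6,7,10,11,14,15} = 0⊕0⊕0⊕0⊕0⊕0⊕0 = 0
p4 = XOR of data positions {5,6,7,12,13,14,15} = 0⊕0⊕0⊕0⊕0⊕0⊕0 = 0
p8 = XOR of data positions {9,10,11,12,13,14,15} = 1⊕0⊕0⊕0⊕0⊕0⊕0 = 1
Codeword b1..b15 = 100000011000000

100000011000000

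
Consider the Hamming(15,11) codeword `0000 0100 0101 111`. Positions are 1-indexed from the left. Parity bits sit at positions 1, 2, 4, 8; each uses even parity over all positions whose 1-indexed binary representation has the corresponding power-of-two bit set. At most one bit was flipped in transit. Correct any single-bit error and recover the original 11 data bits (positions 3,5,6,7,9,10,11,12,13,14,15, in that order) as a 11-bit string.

00100100111

s1: b1⊕b3⊕b5⊕b7⊕b9⊕b11⊕b13⊕b15 = 0⊕0⊕0⊕0⊕0⊕0⊕1⊕1 = 0
s2: b2⊕b3⊕b6⊕b7⊕b10⊕b11⊕b14⊕b15 = 0⊕0⊕1⊕0⊕1⊕0⊕1⊕1 = 0
s4: b4⊕b5⊕b6⊕b7⊕b12⊕b13⊕b14⊕b15 = 0⊕0⊕1⊕0⊕1⊕1⊕1⊕1 = 1
s8: b8⊕b9⊕b10⊕b11⊕b12⊕b13⊕b14⊕b15 = 0⊕0⊕1⊕0⊕1⊕1⊕1⊕1 = 1
Syndrome (s8...s1) = 1100 → position 12.
Flip bit 12: corrected codeword = 000001000100111
Data bits at positions 3,5,6,7,9,10,11,12,13,14,15: 00100100111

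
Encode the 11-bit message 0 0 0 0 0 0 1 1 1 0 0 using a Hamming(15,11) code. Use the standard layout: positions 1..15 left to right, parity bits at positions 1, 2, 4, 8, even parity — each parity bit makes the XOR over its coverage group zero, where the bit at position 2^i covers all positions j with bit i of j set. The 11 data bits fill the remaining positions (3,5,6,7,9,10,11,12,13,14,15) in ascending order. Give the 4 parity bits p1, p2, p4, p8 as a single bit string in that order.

Place data bits at non-power-of-two positions: b3=0, b5=0, b6=0, b7=0, b9=0, b10=0, b11=1, b12=1, b13=1, b14=0, b15=0.
p1 = XOR of data positions {3,5,7,9,11,13,15} = 0⊕0⊕0⊕0⊕1⊕1⊕0 = 0
p2 = XOR of data positions {3,6,7,10,11,14,15} = 0⊕0⊕0⊕0⊕1⊕0⊕0 = 1
p4 = XOR of data positions {5,6,7,12,13,14,15} = 0⊕0⊕0⊕1⊕1⊕0⊕0 = 0
p8 = XOR of data positions {9,10,11,12,13,14,15} = 0⊕0⊕1⊕1⊕1⊕0⊕0 = 1
Parity bits p1,p2,p4,p8 = 0101

0101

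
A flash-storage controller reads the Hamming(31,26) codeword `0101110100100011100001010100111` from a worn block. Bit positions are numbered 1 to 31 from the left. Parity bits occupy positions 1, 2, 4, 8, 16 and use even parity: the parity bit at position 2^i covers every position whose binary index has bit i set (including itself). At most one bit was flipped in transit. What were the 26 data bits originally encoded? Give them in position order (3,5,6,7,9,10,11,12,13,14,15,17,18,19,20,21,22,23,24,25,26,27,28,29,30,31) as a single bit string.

01100010001100001010100111

s1: b1⊕b3⊕b5⊕b7⊕b9⊕b11⊕b13⊕b15⊕b17⊕b19⊕b21⊕b23⊕b25⊕b27⊕b29⊕b31 = 0⊕0⊕1⊕0⊕0⊕1⊕0⊕1⊕1⊕0⊕0⊕0⊕0⊕0⊕1⊕1 = 0
s2: b2⊕b3⊕b6⊕b7⊕b10⊕b11⊕b14⊕b15⊕b18⊕b19⊕b22⊕b23⊕b26⊕b27⊕b30⊕b31 = 1⊕0⊕1⊕0⊕0⊕1⊕0⊕1⊕0⊕0⊕1⊕0⊕1⊕0⊕1⊕1 = 0
s4: b4⊕b5⊕b6⊕b7⊕b12⊕b13⊕b14⊕b15⊕b20⊕b21⊕b22⊕b23⊕b28⊕b29⊕b30⊕b31 = 1⊕1⊕1⊕0⊕0⊕0⊕0⊕1⊕0⊕0⊕1⊕0⊕0⊕1⊕1⊕1 = 0
s8: b8⊕b9⊕b10⊕b11⊕b12⊕b13⊕b14⊕b15⊕b24⊕b25⊕b26⊕b27⊕b28⊕b29⊕b30⊕b31 = 1⊕0⊕0⊕1⊕0⊕0⊕0⊕1⊕1⊕0⊕1⊕0⊕0⊕1⊕1⊕1 = 0
s16: b16⊕b17⊕b18⊕b19⊕b20⊕b21⊕b22⊕b23⊕b24⊕b25⊕b26⊕b27⊕b28⊕b29⊕b30⊕b31 = 1⊕1⊕0⊕0⊕0⊕0⊕1⊕0⊕1⊕0⊕1⊕0⊕0⊕1⊕1⊕1 = 0
Syndrome (s16...s1) = 00000 → position 0 (no error).
No correction needed.
Data bits at positions 3,5,6,7,9,10,11,12,13,14,15,17,18,19,20,21,22,23,24,25,26,27,28,29,30,31: 01100010001100001010100111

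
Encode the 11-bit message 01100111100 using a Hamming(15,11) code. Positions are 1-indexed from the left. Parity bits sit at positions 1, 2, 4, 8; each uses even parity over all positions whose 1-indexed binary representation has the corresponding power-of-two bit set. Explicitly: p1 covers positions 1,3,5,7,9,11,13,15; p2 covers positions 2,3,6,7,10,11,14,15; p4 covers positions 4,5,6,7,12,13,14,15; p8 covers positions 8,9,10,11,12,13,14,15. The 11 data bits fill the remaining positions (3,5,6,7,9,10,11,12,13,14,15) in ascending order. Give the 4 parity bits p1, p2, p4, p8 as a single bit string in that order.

Place data bits at non-power-of-two positions: b3=0, b5=1, b6=1, b7=0, b9=0, b10=1, b11=1, b12=1, b13=1, b14=0, b15=0.
p1 = XOR of data positions {3,5,7,9,11,13,15} = 0⊕1⊕0⊕0⊕1⊕1⊕0 = 1
p2 = XOR of data positions {3,6,7,10,11,14,15} = 0⊕1⊕0⊕1⊕1⊕0⊕0 = 1
p4 = XOR of data positions {5,6,7,12,13,14,15} = 1⊕1⊕0⊕1⊕1⊕0⊕0 = 0
p8 = XOR of data positions {9,10,11,12,13,14,15} = 0⊕1⊕1⊕1⊕1⊕0⊕0 = 0
Parity bits p1,p2,p4,p8 = 1100

1100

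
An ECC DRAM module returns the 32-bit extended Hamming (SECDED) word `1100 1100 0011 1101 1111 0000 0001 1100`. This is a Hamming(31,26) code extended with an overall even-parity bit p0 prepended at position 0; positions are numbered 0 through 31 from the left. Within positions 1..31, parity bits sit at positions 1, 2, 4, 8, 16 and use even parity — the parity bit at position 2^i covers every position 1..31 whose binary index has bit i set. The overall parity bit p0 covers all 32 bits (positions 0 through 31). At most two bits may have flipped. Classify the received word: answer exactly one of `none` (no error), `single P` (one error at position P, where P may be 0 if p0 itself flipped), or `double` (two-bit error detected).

s1: b1⊕b3⊕b5⊕b7⊕b9⊕b11⊕b13⊕b15⊕b17⊕b19⊕b21⊕b23⊕b25⊕b27⊕b29⊕b31 = 1⊕0⊕1⊕0⊕0⊕1⊕1⊕1⊕1⊕1⊕0⊕0⊕0⊕1⊕1⊕0 = 1
s2: b2⊕b3⊕b6⊕b7⊕b10⊕b11⊕b14⊕b15⊕b18⊕b19⊕b22⊕b23⊕b26⊕b27⊕b30⊕b31 = 0⊕0⊕0⊕0⊕1⊕1⊕0⊕1⊕1⊕1⊕0⊕0⊕0⊕1⊕0⊕0 = 0
s4: b4⊕b5⊕b6⊕b7⊕b12⊕b13⊕b14⊕b15⊕b20⊕b21⊕b22⊕b23⊕b28⊕b29⊕b30⊕b31 = 1⊕1⊕0⊕0⊕1⊕1⊕0⊕1⊕0⊕0⊕0⊕0⊕1⊕1⊕0⊕0 = 1
s8: b8⊕b9⊕b10⊕b11⊕b12⊕b13⊕b14⊕b15⊕b24⊕b25⊕b26⊕b27⊕b28⊕b29⊕b30⊕b31 = 0⊕0⊕1⊕1⊕1⊕1⊕0⊕1⊕0⊕0⊕0⊕1⊕1⊕1⊕0⊕0 = 0
s16: b16⊕b17⊕b18⊕b19⊕b20⊕b21⊕b22⊕b23⊕b24⊕b25⊕b26⊕b27⊕b28⊕b29⊕b30⊕b31 = 1⊕1⊕1⊕1⊕0⊕0⊕0⊕0⊕0⊕0⊕0⊕1⊕1⊕1⊕0⊕0 = 1
Syndrome (s16...s1) = 10101 → position 21.
Overall parity (XOR of all 32 bits, including p0): 1⊕1⊕0⊕0⊕1⊕1⊕0⊕0⊕0⊕0⊕1⊕1⊕1⊕1⊕0⊕1⊕1⊕1⊕1⊕1⊕0⊕0⊕0⊕0⊕0⊕0⊕0⊕1⊕1⊕1⊕0⊕0 = 0
Overall=0, syndrome position=21 → double-bit error detected (uncorrectable).

double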